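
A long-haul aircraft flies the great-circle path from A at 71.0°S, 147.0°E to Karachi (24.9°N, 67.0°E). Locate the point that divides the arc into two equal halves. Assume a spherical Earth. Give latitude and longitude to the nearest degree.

≈ 27°S, 85°E

Convert each endpoint to a unit vector on the sphere (x = cos φ cos λ, y = cos φ sin λ, z = sin φ).
The central angle between the endpoints is δ = arccos(p₁·p₂) ≈ 1.925 rad (110.3°).
Interpolate at f = 1/2 with slerp weights a = sin((1−f)δ)/sin δ ≈ 0.875, b = sin(fδ)/sin δ ≈ 0.875.
p = a·p₁ + b·p₂ ≈ (0.071, 0.886, -0.459); φ = arcsin(p_z) ≈ -27.31°, λ = atan2(p_y, p_x) ≈ 85.40°.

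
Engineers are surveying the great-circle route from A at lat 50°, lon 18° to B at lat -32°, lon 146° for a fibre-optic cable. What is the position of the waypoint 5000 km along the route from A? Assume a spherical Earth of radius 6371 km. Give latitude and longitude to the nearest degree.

Convert each endpoint to a unit vector on the sphere (x = cos φ cos λ, y = cos φ sin λ, z = sin φ).
The central angle between the endpoints is δ = arccos(p₁·p₂) ≈ 2.406 rad (137.9°). The total great-circle distance is δ·R ≈ 2.406 × 6371 ≈ 15330 km, so the target fraction is f = 5000/15330 ≈ 0.326.
Interpolate at f ≈ 0.326 with slerp weights a = sin((1−f)δ)/sin δ ≈ 1.489, b = sin(fδ)/sin δ ≈ 1.053.
p = a·p₁ + b·p₂ ≈ (0.169, 0.795, 0.582); φ = arcsin(p_z) ≈ 35.60°, λ = atan2(p_y, p_x) ≈ 77.97°.

≈ lat 36°, lon 78°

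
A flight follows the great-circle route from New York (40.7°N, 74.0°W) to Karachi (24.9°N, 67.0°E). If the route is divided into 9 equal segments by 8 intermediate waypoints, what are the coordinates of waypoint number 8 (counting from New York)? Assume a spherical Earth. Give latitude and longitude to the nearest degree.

Convert each endpoint to a unit vector on the sphere (x = cos φ cos λ, y = cos φ sin λ, z = sin φ).
The central angle between the endpoints is δ = arccos(p₁·p₂) ≈ 1.834 rad (105.1°).
Interpolate at f = 8/9 with slerp weights a = sin((1−f)δ)/sin δ ≈ 0.210, b = sin(fδ)/sin δ ≈ 1.034.
p = a·p₁ + b·p₂ ≈ (0.410, 0.710, 0.572); φ = arcsin(p_z) ≈ 34.88°, λ = atan2(p_y, p_x) ≈ 60.00°.

≈ (35°N, 60°E)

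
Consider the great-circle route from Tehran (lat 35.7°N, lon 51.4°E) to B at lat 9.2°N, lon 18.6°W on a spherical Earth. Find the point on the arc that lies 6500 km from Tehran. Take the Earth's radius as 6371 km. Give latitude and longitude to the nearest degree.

Convert each endpoint to a unit vector on the sphere (x = cos φ cos λ, y = cos φ sin λ, z = sin φ).
The central angle between the endpoints is δ = arccos(p₁·p₂) ≈ 1.195 rad (68.4°). The total great-circle distance is δ·R ≈ 1.195 × 6371 ≈ 7610 km, so the target fraction is f = 6500/7610 ≈ 0.854.
Interpolate at f ≈ 0.854 with slerp weights a = sin((1−f)δ)/sin δ ≈ 0.186, b = sin(fδ)/sin δ ≈ 0.916.
p = a·p₁ + b·p₂ ≈ (0.952, -0.170, 0.255); φ = arcsin(p_z) ≈ 14.79°, λ = atan2(p_y, p_x) ≈ -10.14°.

≈ lat 15°N, lon 10°W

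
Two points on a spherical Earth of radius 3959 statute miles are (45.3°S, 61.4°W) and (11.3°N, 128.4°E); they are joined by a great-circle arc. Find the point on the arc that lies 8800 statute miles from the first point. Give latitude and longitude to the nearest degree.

≈ (6°S, 132°E)

Convert each endpoint to a unit vector on the sphere (x = cos φ cos λ, y = cos φ sin λ, z = sin φ).
The central angle between the endpoints is δ = arccos(p₁·p₂) ≈ 2.530 rad (145.0°). The total great-circle distance is δ·R ≈ 2.530 × 3959 ≈ 10018 mi, so the target fraction is f = 8800/10018 ≈ 0.878.
Interpolate at f ≈ 0.878 with slerp weights a = sin((1−f)δ)/sin δ ≈ 0.528, b = sin(fδ)/sin δ ≈ 1.385.
p = a·p₁ + b·p₂ ≈ (-0.666, 0.739, -0.104); φ = arcsin(p_z) ≈ -5.95°, λ = atan2(p_y, p_x) ≈ 132.04°.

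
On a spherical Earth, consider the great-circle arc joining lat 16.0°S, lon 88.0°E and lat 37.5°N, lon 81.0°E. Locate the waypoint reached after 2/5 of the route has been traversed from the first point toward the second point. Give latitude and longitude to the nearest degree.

From cos δ = sin φ₁ sin φ₂ + cos φ₁ cos φ₂ cos Δλ, the central angle is δ ≈ 0.941 rad (53.9°).
Interpolate at f = 2/5 with slerp weights a = sin((1−f)δ)/sin δ ≈ 0.662, b = sin(fδ)/sin δ ≈ 0.455.
p = a·p₁ + b·p₂ ≈ (0.079, 0.992, 0.094); φ = arcsin(p_z) ≈ 5.42°, λ = atan2(p_y, p_x) ≈ 85.47°.

≈ lat 5°N, lon 85°E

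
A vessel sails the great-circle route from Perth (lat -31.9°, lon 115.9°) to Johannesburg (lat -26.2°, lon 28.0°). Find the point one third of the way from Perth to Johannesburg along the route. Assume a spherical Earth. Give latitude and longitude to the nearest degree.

≈ lat -38°, lon 86°

The haversine formula gives a central angle δ ≈ 1.307 rad (74.9°) between the endpoints.
Interpolate at f = 1/3 with slerp weights a = sin((1−f)δ)/sin δ ≈ 0.792, b = sin(fδ)/sin δ ≈ 0.437.
p = a·p₁ + b·p₂ ≈ (0.052, 0.789, -0.612); φ = arcsin(p_z) ≈ -37.72°, λ = atan2(p_y, p_x) ≈ 86.21°.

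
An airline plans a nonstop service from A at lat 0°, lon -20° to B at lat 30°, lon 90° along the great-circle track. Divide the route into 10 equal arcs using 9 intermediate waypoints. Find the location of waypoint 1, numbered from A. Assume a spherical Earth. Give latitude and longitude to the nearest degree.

From cos δ = sin φ₁ sin φ₂ + cos φ₁ cos φ₂ cos Δλ, the central angle is δ ≈ 1.872 rad (107.2°).
Interpolate at f = 1/10 with slerp weights a = sin((1−f)δ)/sin δ ≈ 1.040, b = sin(fδ)/sin δ ≈ 0.195.
p = a·p₁ + b·p₂ ≈ (0.978, -0.187, 0.097); φ = arcsin(p_z) ≈ 5.59°, λ = atan2(p_y, p_x) ≈ -10.83°.

≈ lat 6°, lon -11°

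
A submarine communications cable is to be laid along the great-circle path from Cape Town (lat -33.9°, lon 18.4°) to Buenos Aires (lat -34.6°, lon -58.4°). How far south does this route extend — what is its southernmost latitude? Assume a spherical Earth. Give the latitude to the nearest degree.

The great circle lies in the plane with unit normal n̂ = (p₁ × p₂)/|p₁ × p₂|.
Here n̂_z ≈ -0.755; the vertex latitude is φ_max = arccos|n̂_z| ≈ 41.0°.
Check via Clairaut: cos φ_max = |cos φ₁| · sin C = cos(33.9°)·sin(114.6°) ≈ 0.755, again giving ≈ 41.0°.

≈ -41°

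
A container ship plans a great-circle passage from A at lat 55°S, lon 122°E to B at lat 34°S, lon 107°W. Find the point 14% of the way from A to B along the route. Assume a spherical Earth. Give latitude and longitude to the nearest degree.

≈ lat 63°S, lon 138°E

Write both endpoints as unit vectors p₁, p₂ with components (cos φ cos λ, cos φ sin λ, sin φ).
The central angle between the endpoints is δ = arccos(p₁·p₂) ≈ 1.424 rad (81.6°).
Interpolate at f = 0.14 with slerp weights a = sin((1−f)δ)/sin δ ≈ 0.951, b = sin(fδ)/sin δ ≈ 0.200.
p = a·p₁ + b·p₂ ≈ (-0.338, 0.304, -0.891); φ = arcsin(p_z) ≈ -62.99°, λ = atan2(p_y, p_x) ≈ 138.01°.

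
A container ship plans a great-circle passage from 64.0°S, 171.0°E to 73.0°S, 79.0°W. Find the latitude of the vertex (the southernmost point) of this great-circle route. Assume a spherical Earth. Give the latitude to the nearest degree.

The great circle lies in the plane with unit normal n̂ = (p₁ × p₂)/|p₁ × p₂|.
Here n̂_z ≈ +0.208; the vertex latitude is φ_max = arccos|n̂_z| ≈ 78.0°.
Check via Clairaut: cos φ_max = |cos φ₁| · sin C = cos(64.0°)·sin(151.6°) ≈ 0.208, again giving ≈ 78.0°.

≈ 78°S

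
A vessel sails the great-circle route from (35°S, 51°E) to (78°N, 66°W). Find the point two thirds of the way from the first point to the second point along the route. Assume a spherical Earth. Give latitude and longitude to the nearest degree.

Write both endpoints as unit vectors p₁, p₂ with components (cos φ cos λ, cos φ sin λ, sin φ).
The central angle between the endpoints is δ = arccos(p₁·p₂) ≈ 2.263 rad (129.7°).
Interpolate at f = 2/3 with slerp weights a = sin((1−f)δ)/sin δ ≈ 0.890, b = sin(fδ)/sin δ ≈ 1.297.
p = a·p₁ + b·p₂ ≈ (0.568, 0.320, 0.758); φ = arcsin(p_z) ≈ 49.29°, λ = atan2(p_y, p_x) ≈ 29.39°.

≈ (49°N, 29°E)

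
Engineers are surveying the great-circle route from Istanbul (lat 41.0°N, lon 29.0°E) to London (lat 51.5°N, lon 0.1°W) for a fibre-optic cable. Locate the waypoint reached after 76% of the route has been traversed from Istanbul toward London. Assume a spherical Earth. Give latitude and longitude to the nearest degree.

Write both endpoints as unit vectors p₁, p₂ with components (cos φ cos λ, cos φ sin λ, sin φ).
The central angle between the endpoints is δ = arccos(p₁·p₂) ≈ 0.393 rad (22.5°).
Interpolate at f = 0.76 with slerp weights a = sin((1−f)δ)/sin δ ≈ 0.246, b = sin(fδ)/sin δ ≈ 0.768.
p = a·p₁ + b·p₂ ≈ (0.641, 0.089, 0.763); φ = arcsin(p_z) ≈ 49.70°, λ = atan2(p_y, p_x) ≈ 7.92°.

≈ lat 50°N, lon 8°E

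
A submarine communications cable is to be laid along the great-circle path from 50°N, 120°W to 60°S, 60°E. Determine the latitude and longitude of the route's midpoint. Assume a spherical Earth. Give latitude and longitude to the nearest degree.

The haversine formula gives a central angle δ ≈ 2.967 rad (170.0°) between the endpoints.
Interpolate at f = 1/2 with slerp weights a = sin((1−f)δ)/sin δ ≈ 5.737, b = sin(fδ)/sin δ ≈ 5.737.
p = a·p₁ + b·p₂ ≈ (-0.410, -0.709, -0.574); φ = arcsin(p_z) ≈ -35.00°, λ = atan2(p_y, p_x) ≈ -120.00°.

≈ 35°S, 120°W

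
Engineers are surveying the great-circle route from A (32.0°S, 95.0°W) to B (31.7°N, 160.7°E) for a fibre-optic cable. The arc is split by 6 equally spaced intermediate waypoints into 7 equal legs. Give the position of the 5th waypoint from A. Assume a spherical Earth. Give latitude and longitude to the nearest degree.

Convert each endpoint to a unit vector on the sphere (x = cos φ cos λ, y = cos φ sin λ, z = sin φ).
The central angle between the endpoints is δ = arccos(p₁·p₂) ≈ 2.045 rad (117.2°).
Interpolate at f = 5/7 with slerp weights a = sin((1−f)δ)/sin δ ≈ 0.620, b = sin(fδ)/sin δ ≈ 1.117.
p = a·p₁ + b·p₂ ≈ (-0.943, -0.210, 0.259); φ = arcsin(p_z) ≈ 14.98°, λ = atan2(p_y, p_x) ≈ -167.47°.

≈ (15°N, 167°W)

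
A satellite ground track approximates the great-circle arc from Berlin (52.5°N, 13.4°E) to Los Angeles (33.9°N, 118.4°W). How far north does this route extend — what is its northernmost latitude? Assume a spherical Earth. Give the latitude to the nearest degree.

≈ 68°N

The great circle lies in the plane with unit normal n̂ = (p₁ × p₂)/|p₁ × p₂|.
Here n̂_z ≈ -0.379; the vertex latitude is φ_max = arccos|n̂_z| ≈ 67.7°.
Check via Clairaut: cos φ_max = |cos φ₁| · sin C = cos(52.5°)·sin(38.5°) ≈ 0.379, again giving ≈ 67.7°.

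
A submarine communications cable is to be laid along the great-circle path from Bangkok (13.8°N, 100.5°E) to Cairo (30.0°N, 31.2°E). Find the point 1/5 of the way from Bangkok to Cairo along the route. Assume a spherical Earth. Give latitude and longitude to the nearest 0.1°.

≈ 19.4°N, 88.2°E

From cos δ = sin φ₁ sin φ₂ + cos φ₁ cos φ₂ cos Δλ, the central angle is δ ≈ 1.141 rad (65.4°).
Interpolate at f = 1/5 with slerp weights a = sin((1−f)δ)/sin δ ≈ 0.870, b = sin(fδ)/sin δ ≈ 0.249.
p = a·p₁ + b·p₂ ≈ (0.030, 0.943, 0.332); φ = arcsin(p_z) ≈ 19.39°, λ = atan2(p_y, p_x) ≈ 88.16°.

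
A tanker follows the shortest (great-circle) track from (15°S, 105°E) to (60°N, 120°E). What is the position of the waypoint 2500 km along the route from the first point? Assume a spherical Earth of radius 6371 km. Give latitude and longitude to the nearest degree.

≈ (7°N, 108°E)

Convert each endpoint to a unit vector on the sphere (x = cos φ cos λ, y = cos φ sin λ, z = sin φ).
The central angle between the endpoints is δ = arccos(p₁·p₂) ≈ 1.326 rad (76.0°). The total great-circle distance is δ·R ≈ 1.326 × 6371 ≈ 8448 km, so the target fraction is f = 2500/8448 ≈ 0.296.
Interpolate at f ≈ 0.296 with slerp weights a = sin((1−f)δ)/sin δ ≈ 0.828, b = sin(fδ)/sin δ ≈ 0.394.
p = a·p₁ + b·p₂ ≈ (-0.306, 0.944, 0.127); φ = arcsin(p_z) ≈ 7.29°, λ = atan2(p_y, p_x) ≈ 107.95°.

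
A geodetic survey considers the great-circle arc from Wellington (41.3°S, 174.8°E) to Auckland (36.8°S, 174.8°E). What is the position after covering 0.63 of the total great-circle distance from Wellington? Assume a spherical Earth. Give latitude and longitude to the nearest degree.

≈ (38°S, 175°E)

Convert each endpoint to a unit vector on the sphere (x = cos φ cos λ, y = cos φ sin λ, z = sin φ).
The central angle between the endpoints is δ = arccos(p₁·p₂) ≈ 0.079 rad (4.5°).
Interpolate at f = 0.63 with slerp weights a = sin((1−f)δ)/sin δ ≈ 0.370, b = sin(fδ)/sin δ ≈ 0.630.
p = a·p₁ + b·p₂ ≈ (-0.780, 0.071, -0.622); φ = arcsin(p_z) ≈ -38.46°, λ = atan2(p_y, p_x) ≈ 174.80°.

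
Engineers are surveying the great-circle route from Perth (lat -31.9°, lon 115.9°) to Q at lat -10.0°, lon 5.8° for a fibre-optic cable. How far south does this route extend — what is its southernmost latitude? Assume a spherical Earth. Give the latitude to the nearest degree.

The great circle lies in the plane with unit normal n̂ = (p₁ × p₂)/|p₁ × p₂|.
Here n̂_z ≈ -0.801; the vertex latitude is φ_max = arccos|n̂_z| ≈ 36.8°.
Check via Clairaut: cos φ_max = |cos φ₁| · sin C = cos(31.9°)·sin(109.4°) ≈ 0.801, again giving ≈ 36.8°.

≈ -37°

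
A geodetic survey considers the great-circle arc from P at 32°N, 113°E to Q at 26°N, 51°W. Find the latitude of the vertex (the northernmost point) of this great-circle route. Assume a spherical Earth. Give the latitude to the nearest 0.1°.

≈ 76.0°N

The great circle lies in the plane with unit normal n̂ = (p₁ × p₂)/|p₁ × p₂|.
Here n̂_z ≈ -0.243; the vertex latitude is φ_max = arccos|n̂_z| ≈ 76.0°.
Check via Clairaut: cos φ_max = |cos φ₁| · sin C = cos(32.0°)·sin(16.6°) ≈ 0.243, again giving ≈ 76.0°.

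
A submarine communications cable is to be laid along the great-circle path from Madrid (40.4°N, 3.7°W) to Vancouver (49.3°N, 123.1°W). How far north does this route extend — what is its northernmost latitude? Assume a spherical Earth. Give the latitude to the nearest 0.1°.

≈ 63.5°N

The great circle lies in the plane with unit normal n̂ = (p₁ × p₂)/|p₁ × p₂|.
Here n̂_z ≈ -0.447; the vertex latitude is φ_max = arccos|n̂_z| ≈ 63.5°.
Check via Clairaut: cos φ_max = |cos φ₁| · sin C = cos(40.4°)·sin(35.9°) ≈ 0.447, again giving ≈ 63.5°.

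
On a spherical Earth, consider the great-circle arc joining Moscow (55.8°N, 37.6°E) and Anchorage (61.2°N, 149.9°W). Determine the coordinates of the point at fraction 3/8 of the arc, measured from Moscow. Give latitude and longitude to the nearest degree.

≈ 79°N, 46°E

Write both endpoints as unit vectors p₁, p₂ with components (cos φ cos λ, cos φ sin λ, sin φ).
The central angle between the endpoints is δ = arccos(p₁·p₂) ≈ 1.097 rad (62.9°).
Interpolate at f = 3/8 with slerp weights a = sin((1−f)δ)/sin δ ≈ 0.712, b = sin(fδ)/sin δ ≈ 0.449.
p = a·p₁ + b·p₂ ≈ (0.130, 0.135, 0.982); φ = arcsin(p_z) ≈ 79.20°, λ = atan2(p_y, p_x) ≈ 46.27°.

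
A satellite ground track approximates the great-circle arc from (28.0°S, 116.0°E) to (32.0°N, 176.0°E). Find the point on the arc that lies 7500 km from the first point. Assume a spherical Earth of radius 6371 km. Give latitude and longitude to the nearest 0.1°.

≈ (21.6°N, 163.3°E)

Write both endpoints as unit vectors p₁, p₂ with components (cos φ cos λ, cos φ sin λ, sin φ).
The central angle between the endpoints is δ = arccos(p₁·p₂) ≈ 1.445 rad (82.8°). The total great-circle distance is δ·R ≈ 1.445 × 6371 ≈ 9205 km, so the target fraction is f = 7500/9205 ≈ 0.815.
Interpolate at f ≈ 0.815 with slerp weights a = sin((1−f)δ)/sin δ ≈ 0.267, b = sin(fδ)/sin δ ≈ 0.931.
p = a·p₁ + b·p₂ ≈ (-0.891, 0.267, 0.368); φ = arcsin(p_z) ≈ 21.60°, λ = atan2(p_y, p_x) ≈ 163.34°.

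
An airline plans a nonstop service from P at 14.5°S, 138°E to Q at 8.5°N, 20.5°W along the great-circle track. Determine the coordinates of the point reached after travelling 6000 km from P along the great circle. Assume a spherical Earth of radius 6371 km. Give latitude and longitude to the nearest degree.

≈ 19°S, 82°E

Convert each endpoint to a unit vector on the sphere (x = cos φ cos λ, y = cos φ sin λ, z = sin φ).
The central angle between the endpoints is δ = arccos(p₁·p₂) ≈ 2.760 rad (158.1°). The total great-circle distance is δ·R ≈ 2.760 × 6371 ≈ 17581 km, so the target fraction is f = 6000/17581 ≈ 0.341.
Interpolate at f ≈ 0.341 with slerp weights a = sin((1−f)δ)/sin δ ≈ 2.601, b = sin(fδ)/sin δ ≈ 2.169.
p = a·p₁ + b·p₂ ≈ (0.138, 0.934, -0.331); φ = arcsin(p_z) ≈ -19.31°, λ = atan2(p_y, p_x) ≈ 81.60°.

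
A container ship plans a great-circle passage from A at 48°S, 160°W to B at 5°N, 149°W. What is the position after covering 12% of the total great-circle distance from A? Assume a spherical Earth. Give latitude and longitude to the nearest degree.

≈ 42°S, 158°W

Write both endpoints as unit vectors p₁, p₂ with components (cos φ cos λ, cos φ sin λ, sin φ).
The central angle between the endpoints is δ = arccos(p₁·p₂) ≈ 0.940 rad (53.9°).
Interpolate at f = 0.12 with slerp weights a = sin((1−f)δ)/sin δ ≈ 0.911, b = sin(fδ)/sin δ ≈ 0.139.
p = a·p₁ + b·p₂ ≈ (-0.692, -0.280, -0.665); φ = arcsin(p_z) ≈ -41.70°, λ = atan2(p_y, p_x) ≈ -157.97°.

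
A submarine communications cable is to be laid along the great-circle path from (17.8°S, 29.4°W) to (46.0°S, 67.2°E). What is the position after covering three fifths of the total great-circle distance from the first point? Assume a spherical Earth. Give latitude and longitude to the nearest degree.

≈ (46°S, 20°E)

Convert each endpoint to a unit vector on the sphere (x = cos φ cos λ, y = cos φ sin λ, z = sin φ).
The central angle between the endpoints is δ = arccos(p₁·p₂) ≈ 1.426 rad (81.7°).
Interpolate at f = 3/5 with slerp weights a = sin((1−f)δ)/sin δ ≈ 0.546, b = sin(fδ)/sin δ ≈ 0.763.
p = a·p₁ + b·p₂ ≈ (0.658, 0.234, -0.716); φ = arcsin(p_z) ≈ -45.70°, λ = atan2(p_y, p_x) ≈ 19.54°.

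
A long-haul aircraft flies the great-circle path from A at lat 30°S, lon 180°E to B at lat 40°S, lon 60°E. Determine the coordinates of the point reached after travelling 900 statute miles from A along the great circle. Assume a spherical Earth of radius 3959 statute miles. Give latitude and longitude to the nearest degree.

From cos δ = sin φ₁ sin φ₂ + cos φ₁ cos φ₂ cos Δλ, the central angle is δ ≈ 1.581 rad (90.6°). The total great-circle distance is δ·R ≈ 1.581 × 3959 ≈ 6260 mi, so the target fraction is f = 900/6260 ≈ 0.144.
Interpolate at f ≈ 0.144 with slerp weights a = sin((1−f)δ)/sin δ ≈ 0.977, b = sin(fδ)/sin δ ≈ 0.225.
p = a·p₁ + b·p₂ ≈ (-0.759, 0.150, -0.633); φ = arcsin(p_z) ≈ -39.28°, λ = atan2(p_y, p_x) ≈ 168.86°.

≈ lat 39°S, lon 169°E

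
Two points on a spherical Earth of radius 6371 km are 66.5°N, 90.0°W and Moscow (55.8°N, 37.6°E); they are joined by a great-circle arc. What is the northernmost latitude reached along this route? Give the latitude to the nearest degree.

≈ 77°N

The great circle lies in the plane with unit normal n̂ = (p₁ × p₂)/|p₁ × p₂|.
Here n̂_z ≈ +0.227; the vertex latitude is φ_max = arccos|n̂_z| ≈ 76.9°.
Check via Clairaut: cos φ_max = |cos φ₁| · sin C = cos(66.5°)·sin(34.7°) ≈ 0.227, again giving ≈ 76.9°.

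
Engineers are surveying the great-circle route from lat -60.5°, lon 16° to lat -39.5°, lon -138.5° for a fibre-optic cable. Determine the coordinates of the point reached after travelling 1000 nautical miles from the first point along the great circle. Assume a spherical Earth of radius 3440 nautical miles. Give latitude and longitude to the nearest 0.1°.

Write both endpoints as unit vectors p₁, p₂ with components (cos φ cos λ, cos φ sin λ, sin φ).
The central angle between the endpoints is δ = arccos(p₁·p₂) ≈ 1.359 rad (77.8°). The total great-circle distance is δ·R ≈ 1.359 × 3440 ≈ 4673 nmi, so the target fraction is f = 1000/4673 ≈ 0.214.
Interpolate at f ≈ 0.214 with slerp weights a = sin((1−f)δ)/sin δ ≈ 0.896, b = sin(fδ)/sin δ ≈ 0.293.
p = a·p₁ + b·p₂ ≈ (0.255, -0.028, -0.967); φ = arcsin(p_z) ≈ -75.15°, λ = atan2(p_y, p_x) ≈ -6.33°.

≈ lat -75.1°, lon -6.3°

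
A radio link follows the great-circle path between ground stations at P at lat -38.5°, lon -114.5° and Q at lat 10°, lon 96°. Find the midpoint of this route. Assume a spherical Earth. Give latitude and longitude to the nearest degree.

From cos δ = sin φ₁ sin φ₂ + cos φ₁ cos φ₂ cos Δλ, the central angle is δ ≈ 2.453 rad (140.5°).
Interpolate at f = 1/2 with slerp weights a = sin((1−f)δ)/sin δ ≈ 1.481, b = sin(fδ)/sin δ ≈ 1.481.
p = a·p₁ + b·p₂ ≈ (-0.633, 0.396, -0.665); φ = arcsin(p_z) ≈ -41.68°, λ = atan2(p_y, p_x) ≈ 147.99°.

≈ lat -42°, lon 148°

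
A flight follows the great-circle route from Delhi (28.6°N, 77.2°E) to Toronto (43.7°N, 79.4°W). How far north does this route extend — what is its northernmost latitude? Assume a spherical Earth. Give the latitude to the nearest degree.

≈ 75°N

The great circle lies in the plane with unit normal n̂ = (p₁ × p₂)/|p₁ × p₂|.
Here n̂_z ≈ -0.260; the vertex latitude is φ_max = arccos|n̂_z| ≈ 74.9°.
Check via Clairaut: cos φ_max = |cos φ₁| · sin C = cos(28.6°)·sin(17.3°) ≈ 0.260, again giving ≈ 74.9°.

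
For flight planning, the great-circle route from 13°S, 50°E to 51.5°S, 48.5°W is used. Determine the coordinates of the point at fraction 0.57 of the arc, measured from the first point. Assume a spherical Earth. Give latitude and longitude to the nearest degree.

Write both endpoints as unit vectors p₁, p₂ with components (cos φ cos λ, cos φ sin λ, sin φ).
The central angle between the endpoints is δ = arccos(p₁·p₂) ≈ 1.484 rad (85.0°).
Interpolate at f = 0.57 with slerp weights a = sin((1−f)δ)/sin δ ≈ 0.598, b = sin(fδ)/sin δ ≈ 0.751.
p = a·p₁ + b·p₂ ≈ (0.685, 0.096, -0.723); φ = arcsin(p_z) ≈ -46.27°, λ = atan2(p_y, p_x) ≈ 7.98°.

≈ 46°S, 8°E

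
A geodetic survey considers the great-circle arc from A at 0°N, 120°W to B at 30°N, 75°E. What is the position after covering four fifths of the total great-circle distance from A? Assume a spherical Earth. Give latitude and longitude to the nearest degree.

≈ 54°N, 98°E

Write both endpoints as unit vectors p₁, p₂ with components (cos φ cos λ, cos φ sin λ, sin φ).
The central angle between the endpoints is δ = arccos(p₁·p₂) ≈ 2.562 rad (146.8°).
Interpolate at f = 4/5 with slerp weights a = sin((1−f)δ)/sin δ ≈ 0.895, b = sin(fδ)/sin δ ≈ 1.620.
p = a·p₁ + b·p₂ ≈ (-0.084, 0.580, 0.810); φ = arcsin(p_z) ≈ 54.10°, λ = atan2(p_y, p_x) ≈ 98.26°.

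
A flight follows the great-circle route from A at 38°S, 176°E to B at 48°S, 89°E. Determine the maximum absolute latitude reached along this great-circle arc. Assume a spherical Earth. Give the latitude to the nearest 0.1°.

≈ 53.0°S

The great circle lies in the plane with unit normal n̂ = (p₁ × p₂)/|p₁ × p₂|.
Here n̂_z ≈ -0.602; the vertex latitude is φ_max = arccos|n̂_z| ≈ 53.0°.
Check via Clairaut: cos φ_max = |cos φ₁| · sin C = cos(38.0°)·sin(130.2°) ≈ 0.602, again giving ≈ 53.0°.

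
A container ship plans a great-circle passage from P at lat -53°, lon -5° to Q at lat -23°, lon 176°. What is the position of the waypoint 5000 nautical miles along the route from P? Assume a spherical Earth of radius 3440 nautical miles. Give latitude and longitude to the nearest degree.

Write both endpoints as unit vectors p₁, p₂ with components (cos φ cos λ, cos φ sin λ, sin φ).
The central angle between the endpoints is δ = arccos(p₁·p₂) ≈ 1.815 rad (104.0°). The total great-circle distance is δ·R ≈ 1.815 × 3440 ≈ 6244 nmi, so the target fraction is f = 5000/6244 ≈ 0.801.
Interpolate at f ≈ 0.801 with slerp weights a = sin((1−f)δ)/sin δ ≈ 0.365, b = sin(fδ)/sin δ ≈ 1.024.
p = a·p₁ + b·p₂ ≈ (-0.721, 0.047, -0.691); φ = arcsin(p_z) ≈ -43.71°, λ = atan2(p_y, p_x) ≈ 176.30°.

≈ lat -44°, lon 176°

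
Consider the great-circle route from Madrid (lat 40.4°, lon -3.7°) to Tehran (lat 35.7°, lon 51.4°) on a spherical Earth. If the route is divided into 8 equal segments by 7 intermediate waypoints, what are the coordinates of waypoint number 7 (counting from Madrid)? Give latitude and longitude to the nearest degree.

Convert each endpoint to a unit vector on the sphere (x = cos φ cos λ, y = cos φ sin λ, z = sin φ).
The central angle between the endpoints is δ = arccos(p₁·p₂) ≈ 0.749 rad (42.9°).
Interpolate at f = 7/8 with slerp weights a = sin((1−f)δ)/sin δ ≈ 0.137, b = sin(fδ)/sin δ ≈ 0.895.
p = a·p₁ + b·p₂ ≈ (0.558, 0.561, 0.611); φ = arcsin(p_z) ≈ 37.69°, λ = atan2(p_y, p_x) ≈ 45.18°.

≈ lat 38°, lon 45°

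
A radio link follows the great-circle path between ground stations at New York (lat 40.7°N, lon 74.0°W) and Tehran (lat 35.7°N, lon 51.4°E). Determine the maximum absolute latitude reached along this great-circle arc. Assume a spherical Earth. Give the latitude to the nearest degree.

≈ 60°N

The great circle lies in the plane with unit normal n̂ = (p₁ × p₂)/|p₁ × p₂|.
Here n̂_z ≈ +0.502; the vertex latitude is φ_max = arccos|n̂_z| ≈ 59.9°.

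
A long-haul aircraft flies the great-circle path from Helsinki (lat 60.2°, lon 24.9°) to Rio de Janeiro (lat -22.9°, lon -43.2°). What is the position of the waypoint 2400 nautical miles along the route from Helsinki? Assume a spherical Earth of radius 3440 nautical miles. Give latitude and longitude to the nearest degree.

≈ lat 30°, lon -15°

Write both endpoints as unit vectors p₁, p₂ with components (cos φ cos λ, cos φ sin λ, sin φ).
The central angle between the endpoints is δ = arccos(p₁·p₂) ≈ 1.738 rad (99.6°). The total great-circle distance is δ·R ≈ 1.738 × 3440 ≈ 5980 nmi, so the target fraction is f = 2400/5980 ≈ 0.401.
Interpolate at f ≈ 0.401 with slerp weights a = sin((1−f)δ)/sin δ ≈ 0.875, b = sin(fδ)/sin δ ≈ 0.652.
p = a·p₁ + b·p₂ ≈ (0.832, -0.228, 0.506); φ = arcsin(p_z) ≈ 30.39°, λ = atan2(p_y, p_x) ≈ -15.31°.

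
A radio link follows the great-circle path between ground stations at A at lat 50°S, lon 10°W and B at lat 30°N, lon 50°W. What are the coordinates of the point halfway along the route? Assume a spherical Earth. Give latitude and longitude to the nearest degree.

Convert each endpoint to a unit vector on the sphere (x = cos φ cos λ, y = cos φ sin λ, z = sin φ).
The central angle between the endpoints is δ = arccos(p₁·p₂) ≈ 1.527 rad (87.5°).
Interpolate at f = 1/2 with slerp weights a = sin((1−f)δ)/sin δ ≈ 0.692, b = sin(fδ)/sin δ ≈ 0.692.
p = a·p₁ + b·p₂ ≈ (0.824, -0.537, -0.184); φ = arcsin(p_z) ≈ -10.61°, λ = atan2(p_y, p_x) ≈ -33.08°.

≈ lat 11°S, lon 33°W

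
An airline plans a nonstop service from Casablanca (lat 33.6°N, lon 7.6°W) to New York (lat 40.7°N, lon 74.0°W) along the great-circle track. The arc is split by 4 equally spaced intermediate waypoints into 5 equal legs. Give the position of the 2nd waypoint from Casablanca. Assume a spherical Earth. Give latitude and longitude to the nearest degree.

Convert each endpoint to a unit vector on the sphere (x = cos φ cos λ, y = cos φ sin λ, z = sin φ).
The central angle between the endpoints is δ = arccos(p₁·p₂) ≈ 0.910 rad (52.1°).
Interpolate at f = 2/5 with slerp weights a = sin((1−f)δ)/sin δ ≈ 0.658, b = sin(fδ)/sin δ ≈ 0.451.
p = a·p₁ + b·p₂ ≈ (0.637, -0.401, 0.658); φ = arcsin(p_z) ≈ 41.15°, λ = atan2(p_y, p_x) ≈ -32.19°.

≈ lat 41°N, lon 32°W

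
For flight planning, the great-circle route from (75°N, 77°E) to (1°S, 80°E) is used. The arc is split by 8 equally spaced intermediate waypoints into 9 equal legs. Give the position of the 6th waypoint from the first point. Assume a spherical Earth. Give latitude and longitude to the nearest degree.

The haversine formula gives a central angle δ ≈ 1.327 rad (76.0°) between the endpoints.
Interpolate at f = 6/9 with slerp weights a = sin((1−f)δ)/sin δ ≈ 0.441, b = sin(fδ)/sin δ ≈ 0.797.
p = a·p₁ + b·p₂ ≈ (0.164, 0.896, 0.412); φ = arcsin(p_z) ≈ 24.34°, λ = atan2(p_y, p_x) ≈ 79.62°.

≈ (24°N, 80°E)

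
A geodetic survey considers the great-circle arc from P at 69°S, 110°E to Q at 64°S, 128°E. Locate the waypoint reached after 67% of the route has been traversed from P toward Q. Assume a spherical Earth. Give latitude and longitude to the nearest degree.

≈ 66°S, 123°E

Write both endpoints as unit vectors p₁, p₂ with components (cos φ cos λ, cos φ sin λ, sin φ).
The central angle between the endpoints is δ = arccos(p₁·p₂) ≈ 0.152 rad (8.7°).
Interpolate at f = 0.67 with slerp weights a = sin((1−f)δ)/sin δ ≈ 0.331, b = sin(fδ)/sin δ ≈ 0.671.
p = a·p₁ + b·p₂ ≈ (-0.222, 0.343, -0.913); φ = arcsin(p_z) ≈ -65.87°, λ = atan2(p_y, p_x) ≈ 122.85°.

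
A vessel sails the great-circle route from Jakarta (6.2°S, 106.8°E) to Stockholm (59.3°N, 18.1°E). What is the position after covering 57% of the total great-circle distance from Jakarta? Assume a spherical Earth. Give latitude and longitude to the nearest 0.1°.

Write both endpoints as unit vectors p₁, p₂ with components (cos φ cos λ, cos φ sin λ, sin φ).
The central angle between the endpoints is δ = arccos(p₁·p₂) ≈ 1.652 rad (94.7°).
Interpolate at f = 0.57 with slerp weights a = sin((1−f)δ)/sin δ ≈ 0.654, b = sin(fδ)/sin δ ≈ 0.811.
p = a·p₁ + b·p₂ ≈ (0.206, 0.751, 0.627); φ = arcsin(p_z) ≈ 38.82°, λ = atan2(p_y, p_x) ≈ 74.69°.

≈ 38.8°N, 74.7°E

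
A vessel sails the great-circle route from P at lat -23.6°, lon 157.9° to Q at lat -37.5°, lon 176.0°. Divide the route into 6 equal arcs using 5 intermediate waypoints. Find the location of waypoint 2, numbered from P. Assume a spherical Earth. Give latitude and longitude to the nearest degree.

≈ lat -28°, lon 163°

From cos δ = sin φ₁ sin φ₂ + cos φ₁ cos φ₂ cos Δλ, the central angle is δ ≈ 0.363 rad (20.8°).
Interpolate at f = 2/6 with slerp weights a = sin((1−f)δ)/sin δ ≈ 0.675, b = sin(fδ)/sin δ ≈ 0.340.
p = a·p₁ + b·p₂ ≈ (-0.842, 0.251, -0.477); φ = arcsin(p_z) ≈ -28.50°, λ = atan2(p_y, p_x) ≈ 163.37°.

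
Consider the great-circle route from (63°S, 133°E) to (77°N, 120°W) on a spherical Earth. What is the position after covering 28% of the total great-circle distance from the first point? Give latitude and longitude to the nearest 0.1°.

≈ (22.3°S, 154.2°E)

From cos δ = sin φ₁ sin φ₂ + cos φ₁ cos φ₂ cos Δλ, the central angle is δ ≈ 2.686 rad (153.9°).
Interpolate at f = 0.28 with slerp weights a = sin((1−f)δ)/sin δ ≈ 2.125, b = sin(fδ)/sin δ ≈ 1.553.
p = a·p₁ + b·p₂ ≈ (-0.833, 0.403, -0.380); φ = arcsin(p_z) ≈ -22.34°, λ = atan2(p_y, p_x) ≈ 154.17°.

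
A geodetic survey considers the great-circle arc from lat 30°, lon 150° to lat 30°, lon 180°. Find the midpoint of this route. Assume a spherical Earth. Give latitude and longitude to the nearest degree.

≈ lat 31°, lon 165°

Write both endpoints as unit vectors p₁, p₂ with components (cos φ cos λ, cos φ sin λ, sin φ).
The central angle between the endpoints is δ = arccos(p₁·p₂) ≈ 0.452 rad (25.9°).
Interpolate at f = 1/2 with slerp weights a = sin((1−f)δ)/sin δ ≈ 0.513, b = sin(fδ)/sin δ ≈ 0.513.
p = a·p₁ + b·p₂ ≈ (-0.829, 0.222, 0.513); φ = arcsin(p_z) ≈ 30.87°, λ = atan2(p_y, p_x) ≈ 165.00°.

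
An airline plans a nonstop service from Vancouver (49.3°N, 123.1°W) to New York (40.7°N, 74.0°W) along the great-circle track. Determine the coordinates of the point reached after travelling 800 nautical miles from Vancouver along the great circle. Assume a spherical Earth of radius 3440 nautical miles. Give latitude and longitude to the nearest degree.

Convert each endpoint to a unit vector on the sphere (x = cos φ cos λ, y = cos φ sin λ, z = sin φ).
The central angle between the endpoints is δ = arccos(p₁·p₂) ≈ 0.613 rad (35.1°). The total great-circle distance is δ·R ≈ 0.613 × 3440 ≈ 2108 nmi, so the target fraction is f = 800/2108 ≈ 0.380.
Interpolate at f ≈ 0.380 with slerp weights a = sin((1−f)δ)/sin δ ≈ 0.645, b = sin(fδ)/sin δ ≈ 0.401.
p = a·p₁ + b·p₂ ≈ (-0.146, -0.645, 0.751); φ = arcsin(p_z) ≈ 48.63°, λ = atan2(p_y, p_x) ≈ -102.77°.

≈ 49°N, 103°W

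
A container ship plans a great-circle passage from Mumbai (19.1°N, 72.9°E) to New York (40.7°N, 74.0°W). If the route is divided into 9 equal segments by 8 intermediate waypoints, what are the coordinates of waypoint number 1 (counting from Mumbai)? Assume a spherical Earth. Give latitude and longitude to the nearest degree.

≈ 30°N, 66°E

Convert each endpoint to a unit vector on the sphere (x = cos φ cos λ, y = cos φ sin λ, z = sin φ).
The central angle between the endpoints is δ = arccos(p₁·p₂) ≈ 1.968 rad (112.8°).
Interpolate at f = 1/9 with slerp weights a = sin((1−f)δ)/sin δ ≈ 1.067, b = sin(fδ)/sin δ ≈ 0.235.
p = a·p₁ + b·p₂ ≈ (0.346, 0.792, 0.503); φ = arcsin(p_z) ≈ 30.17°, λ = atan2(p_y, p_x) ≈ 66.43°.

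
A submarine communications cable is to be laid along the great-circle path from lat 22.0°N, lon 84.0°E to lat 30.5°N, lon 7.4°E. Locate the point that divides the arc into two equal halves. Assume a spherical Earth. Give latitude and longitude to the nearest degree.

Write both endpoints as unit vectors p₁, p₂ with components (cos φ cos λ, cos φ sin λ, sin φ).
The central angle between the endpoints is δ = arccos(p₁·p₂) ≈ 1.186 rad (68.0°).
Interpolate at f = 1/2 with slerp weights a = sin((1−f)δ)/sin δ ≈ 0.603, b = sin(fδ)/sin δ ≈ 0.603.
p = a·p₁ + b·p₂ ≈ (0.574, 0.623, 0.532); φ = arcsin(p_z) ≈ 32.13°, λ = atan2(p_y, p_x) ≈ 47.36°.

≈ lat 32°N, lon 47°E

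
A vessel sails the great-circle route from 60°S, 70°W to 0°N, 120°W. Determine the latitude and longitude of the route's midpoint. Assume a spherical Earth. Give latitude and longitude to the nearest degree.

Write both endpoints as unit vectors p₁, p₂ with components (cos φ cos λ, cos φ sin λ, sin φ).
The central angle between the endpoints is δ = arccos(p₁·p₂) ≈ 1.244 rad (71.3°).
Interpolate at f = 1/2 with slerp weights a = sin((1−f)δ)/sin δ ≈ 0.615, b = sin(fδ)/sin δ ≈ 0.615.
p = a·p₁ + b·p₂ ≈ (-0.202, -0.822, -0.533); φ = arcsin(p_z) ≈ -32.19°, λ = atan2(p_y, p_x) ≈ -103.84°.

≈ 32°S, 104°W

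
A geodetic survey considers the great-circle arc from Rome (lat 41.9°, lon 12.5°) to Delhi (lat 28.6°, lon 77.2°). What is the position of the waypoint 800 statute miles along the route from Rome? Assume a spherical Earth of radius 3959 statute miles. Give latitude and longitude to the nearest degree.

Convert each endpoint to a unit vector on the sphere (x = cos φ cos λ, y = cos φ sin λ, z = sin φ).
The central angle between the endpoints is δ = arccos(p₁·p₂) ≈ 0.929 rad (53.2°). The total great-circle distance is δ·R ≈ 0.929 × 3959 ≈ 3676 mi, so the target fraction is f = 800/3676 ≈ 0.218.
Interpolate at f ≈ 0.218 with slerp weights a = sin((1−f)δ)/sin δ ≈ 0.830, b = sin(fδ)/sin δ ≈ 0.251.
p = a·p₁ + b·p₂ ≈ (0.652, 0.348, 0.674); φ = arcsin(p_z) ≈ 42.37°, λ = atan2(p_y, p_x) ≈ 28.12°.

≈ lat 42°, lon 28°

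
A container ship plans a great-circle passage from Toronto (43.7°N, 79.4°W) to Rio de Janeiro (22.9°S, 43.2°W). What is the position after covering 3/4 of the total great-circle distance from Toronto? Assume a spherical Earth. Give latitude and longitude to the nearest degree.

≈ 6°S, 51°W

From cos δ = sin φ₁ sin φ₂ + cos φ₁ cos φ₂ cos Δλ, the central angle is δ ≈ 1.299 rad (74.4°).
Interpolate at f = 3/4 with slerp weights a = sin((1−f)δ)/sin δ ≈ 0.331, b = sin(fδ)/sin δ ≈ 0.859.
p = a·p₁ + b·p₂ ≈ (0.621, -0.777, -0.105); φ = arcsin(p_z) ≈ -6.05°, λ = atan2(p_y, p_x) ≈ -51.38°.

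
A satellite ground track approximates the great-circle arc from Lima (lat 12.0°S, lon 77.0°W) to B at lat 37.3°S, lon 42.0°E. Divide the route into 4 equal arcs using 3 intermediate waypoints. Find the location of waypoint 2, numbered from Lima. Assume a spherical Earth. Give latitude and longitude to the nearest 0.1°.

≈ lat 41.7°S, lon 27.4°W

Write both endpoints as unit vectors p₁, p₂ with components (cos φ cos λ, cos φ sin λ, sin φ).
The central angle between the endpoints is δ = arccos(p₁·p₂) ≈ 1.825 rad (104.6°).
Interpolate at f = 2/4 with slerp weights a = sin((1−f)δ)/sin δ ≈ 0.817, b = sin(fδ)/sin δ ≈ 0.817.
p = a·p₁ + b·p₂ ≈ (0.663, -0.344, -0.665); φ = arcsin(p_z) ≈ -41.69°, λ = atan2(p_y, p_x) ≈ -27.42°.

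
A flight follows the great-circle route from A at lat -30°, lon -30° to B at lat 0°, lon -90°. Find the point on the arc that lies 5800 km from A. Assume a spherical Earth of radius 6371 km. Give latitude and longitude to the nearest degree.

Convert each endpoint to a unit vector on the sphere (x = cos φ cos λ, y = cos φ sin λ, z = sin φ).
The central angle between the endpoints is δ = arccos(p₁·p₂) ≈ 1.123 rad (64.3°). The total great-circle distance is δ·R ≈ 1.123 × 6371 ≈ 7154 km, so the target fraction is f = 5800/7154 ≈ 0.811.
Interpolate at f ≈ 0.811 with slerp weights a = sin((1−f)δ)/sin δ ≈ 0.234, b = sin(fδ)/sin δ ≈ 0.876.
p = a·p₁ + b·p₂ ≈ (0.176, -0.977, -0.117); φ = arcsin(p_z) ≈ -6.72°, λ = atan2(p_y, p_x) ≈ -79.82°.

≈ lat -7°, lon -80°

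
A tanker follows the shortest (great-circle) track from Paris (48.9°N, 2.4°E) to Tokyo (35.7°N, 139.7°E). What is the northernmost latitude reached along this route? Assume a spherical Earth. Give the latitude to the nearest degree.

≈ 69°N

The great circle lies in the plane with unit normal n̂ = (p₁ × p₂)/|p₁ × p₂|.
Here n̂_z ≈ +0.362; the vertex latitude is φ_max = arccos|n̂_z| ≈ 68.7°.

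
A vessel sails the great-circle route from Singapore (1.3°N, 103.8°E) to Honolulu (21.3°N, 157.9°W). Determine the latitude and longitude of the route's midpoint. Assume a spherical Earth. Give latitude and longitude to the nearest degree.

≈ 17°N, 151°E

Convert each endpoint to a unit vector on the sphere (x = cos φ cos λ, y = cos φ sin λ, z = sin φ).
The central angle between the endpoints is δ = arccos(p₁·p₂) ≈ 1.697 rad (97.3°).
Interpolate at f = 1/2 with slerp weights a = sin((1−f)δ)/sin δ ≈ 0.756, b = sin(fδ)/sin δ ≈ 0.756.
p = a·p₁ + b·p₂ ≈ (-0.833, 0.469, 0.292); φ = arcsin(p_z) ≈ 16.97°, λ = atan2(p_y, p_x) ≈ 150.62°.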